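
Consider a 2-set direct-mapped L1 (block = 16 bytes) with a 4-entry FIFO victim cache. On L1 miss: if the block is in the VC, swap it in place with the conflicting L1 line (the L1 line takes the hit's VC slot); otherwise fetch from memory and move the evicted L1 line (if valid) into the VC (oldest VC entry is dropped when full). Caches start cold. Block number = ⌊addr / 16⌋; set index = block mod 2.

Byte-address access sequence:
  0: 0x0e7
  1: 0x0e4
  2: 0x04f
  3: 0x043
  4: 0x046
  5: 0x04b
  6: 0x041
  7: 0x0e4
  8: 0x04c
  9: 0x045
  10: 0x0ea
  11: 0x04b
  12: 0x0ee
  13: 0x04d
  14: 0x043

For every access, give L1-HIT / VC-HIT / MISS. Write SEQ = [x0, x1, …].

SEQ = [MISS, L1-HIT, MISS, L1-HIT, L1-HIT, L1-HIT, L1-HIT, VC-HIT, VC-HIT, L1-HIT, VC-HIT, VC-HIT, VC-HIT, VC-HIT, L1-HIT]

0: 0xe7 (blk 14, set 0) → MISS  vc=[]
1: 0xe4 (blk 14, set 0) → L1-HIT  vc=[]
2: 0x4f (blk 4, set 0) → MISS  vc=[14]
3: 0x43 (blk 4, set 0) → L1-HIT  vc=[14]
4: 0x46 (blk 4, set 0) → L1-HIT  vc=[14]
5: 0x4b (blk 4, set 0) → L1-HIT  vc=[14]
6: 0x41 (blk 4, set 0) → L1-HIT  vc=[14]
7: 0xe4 (blk 14, set 0) → VC-HIT  vc=[4]
8: 0x4c (blk 4, set 0) → VC-HIT  vc=[14]
9: 0x45 (blk 4, set 0) → L1-HIT  vc=[14]
10: 0xea (blk 14, set 0) → VC-HIT  vc=[4]
11: 0x4b (blk 4, set 0) → VC-HIT  vc=[14]
12: 0xee (blk 14, set 0) → VC-HIT  vc=[4]
13: 0x4d (blk 4, set 0) → VC-HIT  vc=[14]
14: 0x43 (blk 4, set 0) → L1-HIT  vc=[14]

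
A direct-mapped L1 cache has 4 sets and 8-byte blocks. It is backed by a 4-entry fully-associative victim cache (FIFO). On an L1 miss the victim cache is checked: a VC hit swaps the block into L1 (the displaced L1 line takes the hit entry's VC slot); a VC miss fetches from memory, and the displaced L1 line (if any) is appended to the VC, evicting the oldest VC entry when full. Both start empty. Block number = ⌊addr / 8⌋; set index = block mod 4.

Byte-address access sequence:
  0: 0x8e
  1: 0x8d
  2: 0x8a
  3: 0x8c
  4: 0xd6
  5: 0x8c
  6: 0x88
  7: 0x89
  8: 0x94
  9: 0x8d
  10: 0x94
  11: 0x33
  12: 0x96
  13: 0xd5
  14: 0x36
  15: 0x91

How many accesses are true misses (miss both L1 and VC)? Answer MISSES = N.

MISSES = 4

  [0] addr=0x8e blk=17 s=1: MISS | VC []
  [1] addr=0x8d blk=17 s=1: L1-HIT | VC []
  [2] addr=0x8a blk=17 s=1: L1-HIT | VC []
  [3] addr=0x8c blk=17 s=1: L1-HIT | VC []
  [4] addr=0xd6 blk=26 s=2: MISS | VC []
  [5] addr=0x8c blk=17 s=1: L1-HIT | VC []
  [6] addr=0x88 blk=17 s=1: L1-HIT | VC []
  [7] addr=0x89 blk=17 s=1: L1-HIT | VC []
  [8] addr=0x94 blk=18 s=2: MISS | VC [26]
  [9] addr=0x8d blk=17 s=1: L1-HIT | VC [26]
  [10] addr=0x94 blk=18 s=2: L1-HIT | VC [26]
  [11] addr=0x33 blk=6 s=2: MISS | VC [26, 18]
  [12] addr=0x96 blk=18 s=2: VC-HIT | VC [26, 6]
  [13] addr=0xd5 blk=26 s=2: VC-HIT | VC [18, 6]
  [14] addr=0x36 blk=6 s=2: VC-HIT | VC [18, 26]
  [15] addr=0x91 blk=18 s=2: VC-HIT | VC [6, 26]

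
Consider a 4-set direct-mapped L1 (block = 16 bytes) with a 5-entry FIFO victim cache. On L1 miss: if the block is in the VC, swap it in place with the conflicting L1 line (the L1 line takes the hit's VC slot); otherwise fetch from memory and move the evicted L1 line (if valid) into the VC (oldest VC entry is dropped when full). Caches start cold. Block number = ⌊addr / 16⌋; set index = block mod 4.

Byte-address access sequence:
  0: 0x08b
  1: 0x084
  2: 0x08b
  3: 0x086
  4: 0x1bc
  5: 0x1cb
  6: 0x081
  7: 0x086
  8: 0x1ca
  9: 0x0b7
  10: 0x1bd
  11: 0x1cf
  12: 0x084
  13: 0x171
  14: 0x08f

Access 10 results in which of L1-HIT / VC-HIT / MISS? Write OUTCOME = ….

OUTCOME = VC-HIT

#0 0x8b→b8/s0 MISS; vc=[]
#1 0x84→b8/s0 L1-HIT; vc=[]
#2 0x8b→b8/s0 L1-HIT; vc=[]
#3 0x86→b8/s0 L1-HIT; vc=[]
#4 0x1bc→b27/s3 MISS; vc=[]
#5 0x1cb→b28/s0 MISS; vc=[8]
#6 0x81→b8/s0 VC-HIT; vc=[28]
#7 0x86→b8/s0 L1-HIT; vc=[28]
#8 0x1ca→b28/s0 VC-HIT; vc=[8]
#9 0xb7→b11/s3 MISS; vc=[8,27]
#10 0x1bd→b27/s3 VC-HIT; vc=[8,11]
#11 0x1cf→b28/s0 L1-HIT; vc=[8,11]
#12 0x84→b8/s0 VC-HIT; vc=[28,11]
#13 0x171→b23/s3 MISS; vc=[28,11,27]
#14 0x8f→b8/s0 L1-HIT; vc=[28,11,27]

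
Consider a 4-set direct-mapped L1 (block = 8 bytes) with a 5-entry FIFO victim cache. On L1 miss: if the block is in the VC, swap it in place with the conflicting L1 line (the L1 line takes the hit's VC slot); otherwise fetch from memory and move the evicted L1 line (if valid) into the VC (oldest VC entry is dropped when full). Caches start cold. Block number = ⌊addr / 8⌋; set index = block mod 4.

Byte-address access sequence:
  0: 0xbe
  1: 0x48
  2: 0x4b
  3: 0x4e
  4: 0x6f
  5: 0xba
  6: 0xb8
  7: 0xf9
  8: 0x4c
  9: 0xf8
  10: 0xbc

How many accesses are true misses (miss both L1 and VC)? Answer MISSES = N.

MISSES = 4

#0 0xbe→b23/s3 MISS; vc=[]
#1 0x48→b9/s1 MISS; vc=[]
#2 0x4b→b9/s1 L1-HIT; vc=[]
#3 0x4e→b9/s1 L1-HIT; vc=[]
#4 0x6f→b13/s1 MISS; vc=[9]
#5 0xba→b23/s3 L1-HIT; vc=[9]
#6 0xb8→b23/s3 L1-HIT; vc=[9]
#7 0xf9→b31/s3 MISS; vc=[9,23]
#8 0x4c→b9/s1 VC-HIT; vc=[13,23]
#9 0xf8→b31/s3 L1-HIT; vc=[13,23]
#10 0xbc→b23/s3 VC-HIT; vc=[13,31]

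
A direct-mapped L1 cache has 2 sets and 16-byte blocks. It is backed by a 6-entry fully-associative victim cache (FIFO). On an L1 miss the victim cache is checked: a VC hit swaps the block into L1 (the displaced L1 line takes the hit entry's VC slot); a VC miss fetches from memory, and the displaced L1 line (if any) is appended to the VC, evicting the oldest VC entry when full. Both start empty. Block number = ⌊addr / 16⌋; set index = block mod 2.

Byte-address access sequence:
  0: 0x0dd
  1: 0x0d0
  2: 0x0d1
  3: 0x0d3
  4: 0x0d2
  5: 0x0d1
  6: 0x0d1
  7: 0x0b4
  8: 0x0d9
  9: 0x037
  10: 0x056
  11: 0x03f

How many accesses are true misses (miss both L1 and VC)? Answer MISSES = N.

  [0] addr=0xdd blk=13 s=1: MISS | VC []
  [1] addr=0xd0 blk=13 s=1: L1-HIT | VC []
  [2] addr=0xd1 blk=13 s=1: L1-HIT | VC []
  [3] addr=0xd3 blk=13 s=1: L1-HIT | VC []
  [4] addr=0xd2 blk=13 s=1: L1-HIT | VC []
  [5] addr=0xd1 blk=13 s=1: L1-HIT | VC []
  [6] addr=0xd1 blk=13 s=1: L1-HIT | VC []
  [7] addr=0xb4 blk=11 s=1: MISS | VC [13]
  [8] addr=0xd9 blk=13 s=1: VC-HIT | VC [11]
  [9] addr=0x37 blk=3 s=1: MISS | VC [11, 13]
  [10] addr=0x56 blk=5 s=1: MISS | VC [11, 13, 3]
  [11] addr=0x3f blk=3 s=1: VC-HIT | VC [11, 13, 5]

MISSES = 4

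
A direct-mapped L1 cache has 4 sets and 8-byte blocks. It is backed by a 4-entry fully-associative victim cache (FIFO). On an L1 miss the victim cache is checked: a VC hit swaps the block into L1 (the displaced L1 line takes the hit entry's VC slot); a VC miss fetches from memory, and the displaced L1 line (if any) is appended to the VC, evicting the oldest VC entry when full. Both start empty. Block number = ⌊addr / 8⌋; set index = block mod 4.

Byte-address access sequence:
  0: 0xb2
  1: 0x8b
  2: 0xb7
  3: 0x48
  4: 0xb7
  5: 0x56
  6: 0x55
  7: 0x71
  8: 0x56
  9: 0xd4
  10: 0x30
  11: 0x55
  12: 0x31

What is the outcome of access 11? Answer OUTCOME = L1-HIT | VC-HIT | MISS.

OUTCOME = VC-HIT

  [0] addr=0xb2 blk=22 s=2: MISS | VC []
  [1] addr=0x8b blk=17 s=1: MISS | VC []
  [2] addr=0xb7 blk=22 s=2: L1-HIT | VC []
  [3] addr=0x48 blk=9 s=1: MISS | VC [17]
  [4] addr=0xb7 blk=22 s=2: L1-HIT | VC [17]
  [5] addr=0x56 blk=10 s=2: MISS | VC [17, 22]
  [6] addr=0x55 blk=10 s=2: L1-HIT | VC [17, 22]
  [7] addr=0x71 blk=14 s=2: MISS | VC [17, 22, 10]
  [8] addr=0x56 blk=10 s=2: VC-HIT | VC [17, 22, 14]
  [9] addr=0xd4 blk=26 s=2: MISS | VC [17, 22, 14, 10]
  [10] addr=0x30 blk=6 s=2: MISS | VC [22, 14, 10, 26]
  [11] addr=0x55 blk=10 s=2: VC-HIT | VC [22, 14, 6, 26]
  [12] addr=0x31 blk=6 s=2: VC-HIT | VC [22, 14, 10, 26]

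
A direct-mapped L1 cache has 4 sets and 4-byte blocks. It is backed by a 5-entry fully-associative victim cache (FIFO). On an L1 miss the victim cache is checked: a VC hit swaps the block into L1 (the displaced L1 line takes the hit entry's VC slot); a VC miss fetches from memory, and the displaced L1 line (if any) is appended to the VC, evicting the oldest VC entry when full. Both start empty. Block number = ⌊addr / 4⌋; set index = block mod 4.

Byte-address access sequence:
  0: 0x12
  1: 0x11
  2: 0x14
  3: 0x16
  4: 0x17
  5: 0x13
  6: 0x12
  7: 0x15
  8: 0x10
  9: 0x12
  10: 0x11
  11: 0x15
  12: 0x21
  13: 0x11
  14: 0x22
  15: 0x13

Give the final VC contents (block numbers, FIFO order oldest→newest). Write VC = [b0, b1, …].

VC = [8]

  [0] addr=0x12 blk=4 s=0: MISS | VC []
  [1] addr=0x11 blk=4 s=0: L1-HIT | VC []
  [2] addr=0x14 blk=5 s=1: MISS | VC []
  [3] addr=0x16 blk=5 s=1: L1-HIT | VC []
  [4] addr=0x17 blk=5 s=1: L1-HIT | VC []
  [5] addr=0x13 blk=4 s=0: L1-HIT | VC []
  [6] addr=0x12 blk=4 s=0: L1-HIT | VC []
  [7] addr=0x15 blk=5 s=1: L1-HIT | VC []
  [8] addr=0x10 blk=4 s=0: L1-HIT | VC []
  [9] addr=0x12 blk=4 s=0: L1-HIT | VC []
  [10] addr=0x11 blk=4 s=0: L1-HIT | VC []
  [11] addr=0x15 blk=5 s=1: L1-HIT | VC []
  [12] addr=0x21 blk=8 s=0: MISS | VC [4]
  [13] addr=0x11 blk=4 s=0: VC-HIT | VC [8]
  [14] addr=0x22 blk=8 s=0: VC-HIT | VC [4]
  [15] addr=0x13 blk=4 s=0: VC-HIT | VC [8]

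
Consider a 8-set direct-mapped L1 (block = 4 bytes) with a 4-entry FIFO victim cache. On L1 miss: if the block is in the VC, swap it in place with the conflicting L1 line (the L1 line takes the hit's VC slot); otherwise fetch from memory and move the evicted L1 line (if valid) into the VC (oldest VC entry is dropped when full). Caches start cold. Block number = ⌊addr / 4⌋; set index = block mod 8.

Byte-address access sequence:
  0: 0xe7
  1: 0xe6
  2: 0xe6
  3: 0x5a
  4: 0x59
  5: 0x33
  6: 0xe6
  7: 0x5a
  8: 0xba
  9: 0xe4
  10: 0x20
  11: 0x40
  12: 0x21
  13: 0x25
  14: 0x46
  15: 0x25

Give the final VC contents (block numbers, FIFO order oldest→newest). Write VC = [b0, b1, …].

VC = [22, 16, 57, 17]

  [0] addr=0xe7 blk=57 s=1: MISS | VC []
  [1] addr=0xe6 blk=57 s=1: L1-HIT | VC []
  [2] addr=0xe6 blk=57 s=1: L1-HIT | VC []
  [3] addr=0x5a blk=22 s=6: MISS | VC []
  [4] addr=0x59 blk=22 s=6: L1-HIT | VC []
  [5] addr=0x33 blk=12 s=4: MISS | VC []
  [6] addr=0xe6 blk=57 s=1: L1-HIT | VC []
  [7] addr=0x5a blk=22 s=6: L1-HIT | VC []
  [8] addr=0xba blk=46 s=6: MISS | VC [22]
  [9] addr=0xe4 blk=57 s=1: L1-HIT | VC [22]
  [10] addr=0x20 blk=8 s=0: MISS | VC [22]
  [11] addr=0x40 blk=16 s=0: MISS | VC [22, 8]
  [12] addr=0x21 blk=8 s=0: VC-HIT | VC [22, 16]
  [13] addr=0x25 blk=9 s=1: MISS | VC [22, 16, 57]
  [14] addr=0x46 blk=17 s=1: MISS | VC [22, 16, 57, 9]
  [15] addr=0x25 blk=9 s=1: VC-HIT | VC [22, 16, 57, 17]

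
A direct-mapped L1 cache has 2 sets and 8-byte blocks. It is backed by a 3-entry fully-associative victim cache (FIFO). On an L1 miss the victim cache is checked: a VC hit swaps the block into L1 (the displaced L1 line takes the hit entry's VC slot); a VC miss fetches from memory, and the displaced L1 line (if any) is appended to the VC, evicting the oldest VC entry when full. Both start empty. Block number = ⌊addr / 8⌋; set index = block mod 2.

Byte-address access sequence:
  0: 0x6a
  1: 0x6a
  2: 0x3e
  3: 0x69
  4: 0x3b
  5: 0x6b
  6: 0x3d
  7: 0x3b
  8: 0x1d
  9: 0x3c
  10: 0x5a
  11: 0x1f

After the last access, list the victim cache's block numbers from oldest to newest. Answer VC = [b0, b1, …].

VC = [13, 11, 7]

#0 0x6a→b13/s1 MISS; vc=[]
#1 0x6a→b13/s1 L1-HIT; vc=[]
#2 0x3e→b7/s1 MISS; vc=[13]
#3 0x69→b13/s1 VC-HIT; vc=[7]
#4 0x3b→b7/s1 VC-HIT; vc=[13]
#5 0x6b→b13/s1 VC-HIT; vc=[7]
#6 0x3d→b7/s1 VC-HIT; vc=[13]
#7 0x3b→b7/s1 L1-HIT; vc=[13]
#8 0x1d→b3/s1 MISS; vc=[13,7]
#9 0x3c→b7/s1 VC-HIT; vc=[13,3]
#10 0x5a→b11/s1 MISS; vc=[13,3,7]
#11 0x1f→b3/s1 VC-HIT; vc=[13,11,7]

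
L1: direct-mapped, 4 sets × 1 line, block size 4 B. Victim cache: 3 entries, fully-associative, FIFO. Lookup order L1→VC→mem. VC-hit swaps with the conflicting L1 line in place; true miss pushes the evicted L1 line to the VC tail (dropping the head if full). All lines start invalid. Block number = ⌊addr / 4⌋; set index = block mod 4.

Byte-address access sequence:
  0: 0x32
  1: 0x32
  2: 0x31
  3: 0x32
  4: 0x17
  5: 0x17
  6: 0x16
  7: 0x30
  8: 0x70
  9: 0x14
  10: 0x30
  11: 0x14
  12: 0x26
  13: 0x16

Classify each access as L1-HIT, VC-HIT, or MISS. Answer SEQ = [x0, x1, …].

SEQ = [MISS, L1-HIT, L1-HIT, L1-HIT, MISS, L1-HIT, L1-HIT, L1-HIT, MISS, L1-HIT, VC-HIT, L1-HIT, MISS, VC-HIT]

0: 0x32 (blk 12, set 0) → MISS  vc=[]
1: 0x32 (blk 12, set 0) → L1-HIT  vc=[]
2: 0x31 (blk 12, set 0) → L1-HIT  vc=[]
3: 0x32 (blk 12, set 0) → L1-HIT  vc=[]
4: 0x17 (blk 5, set 1) → MISS  vc=[]
5: 0x17 (blk 5, set 1) → L1-HIT  vc=[]
6: 0x16 (blk 5, set 1) → L1-HIT  vc=[]
7: 0x30 (blk 12, set 0) → L1-HIT  vc=[]
8: 0x70 (blk 28, set 0) → MISS  vc=[12]
9: 0x14 (blk 5, set 1) → L1-HIT  vc=[12]
10: 0x30 (blk 12, set 0) → VC-HIT  vc=[28]
11: 0x14 (blk 5, set 1) → L1-HIT  vc=[28]
12: 0x26 (blk 9, set 1) → MISS  vc=[28, 5]
13: 0x16 (blk 5, set 1) → VC-HIT  vc=[28, 9]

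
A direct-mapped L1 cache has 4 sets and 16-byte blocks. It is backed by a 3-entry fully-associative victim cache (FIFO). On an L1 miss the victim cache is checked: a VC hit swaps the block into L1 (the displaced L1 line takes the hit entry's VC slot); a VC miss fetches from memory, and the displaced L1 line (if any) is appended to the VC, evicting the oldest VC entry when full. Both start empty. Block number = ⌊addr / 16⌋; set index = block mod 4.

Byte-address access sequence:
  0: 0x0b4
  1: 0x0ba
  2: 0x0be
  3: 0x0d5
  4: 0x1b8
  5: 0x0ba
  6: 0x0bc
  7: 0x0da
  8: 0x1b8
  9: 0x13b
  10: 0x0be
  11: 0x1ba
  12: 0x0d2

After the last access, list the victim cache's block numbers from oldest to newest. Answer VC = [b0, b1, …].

VC = [19, 11]

  [0] addr=0xb4 blk=11 s=3: MISS | VC []
  [1] addr=0xba blk=11 s=3: L1-HIT | VC []
  [2] addr=0xbe blk=11 s=3: L1-HIT | VC []
  [3] addr=0xd5 blk=13 s=1: MISS | VC []
  [4] addr=0x1b8 blk=27 s=3: MISS | VC [11]
  [5] addr=0xba blk=11 s=3: VC-HIT | VC [27]
  [6] addr=0xbc blk=11 s=3: L1-HIT | VC [27]
  [7] addr=0xda blk=13 s=1: L1-HIT | VC [27]
  [8] addr=0x1b8 blk=27 s=3: VC-HIT | VC [11]
  [9] addr=0x13b blk=19 s=3: MISS | VC [11, 27]
  [10] addr=0xbe blk=11 s=3: VC-HIT | VC [19, 27]
  [11] addr=0x1ba blk=27 s=3: VC-HIT | VC [19, 11]
  [12] addr=0xd2 blk=13 s=1: L1-HIT | VC [19, 11]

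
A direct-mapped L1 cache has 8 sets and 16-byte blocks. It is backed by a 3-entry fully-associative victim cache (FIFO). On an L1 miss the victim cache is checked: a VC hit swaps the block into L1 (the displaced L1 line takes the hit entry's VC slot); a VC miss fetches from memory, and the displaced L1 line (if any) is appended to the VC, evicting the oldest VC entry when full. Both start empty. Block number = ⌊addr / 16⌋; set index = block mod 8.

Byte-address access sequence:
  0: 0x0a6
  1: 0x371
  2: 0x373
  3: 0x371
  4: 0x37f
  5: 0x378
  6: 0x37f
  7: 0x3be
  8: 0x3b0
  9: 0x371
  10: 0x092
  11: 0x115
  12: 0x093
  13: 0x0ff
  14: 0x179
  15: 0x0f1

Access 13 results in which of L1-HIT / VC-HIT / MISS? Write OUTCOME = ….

OUTCOME = MISS

  [0] addr=0xa6 blk=10 s=2: MISS | VC []
  [1] addr=0x371 blk=55 s=7: MISS | VC []
  [2] addr=0x373 blk=55 s=7: L1-HIT | VC []
  [3] addr=0x371 blk=55 s=7: L1-HIT | VC []
  [4] addr=0x37f blk=55 s=7: L1-HIT | VC []
  [5] addr=0x378 blk=55 s=7: L1-HIT | VC []
  [6] addr=0x37f blk=55 s=7: L1-HIT | VC []
  [7] addr=0x3be blk=59 s=3: MISS | VC []
  [8] addr=0x3b0 blk=59 s=3: L1-HIT | VC []
  [9] addr=0x371 blk=55 s=7: L1-HIT | VC []
  [10] addr=0x92 blk=9 s=1: MISS | VC []
  [11] addr=0x115 blk=17 s=1: MISS | VC [9]
  [12] addr=0x93 blk=9 s=1: VC-HIT | VC [17]
  [13] addr=0xff blk=15 s=7: MISS | VC [17, 55]
  [14] addr=0x179 blk=23 s=7: MISS | VC [17, 55, 15]
  [15] addr=0xf1 blk=15 s=7: VC-HIT | VC [17, 55, 23]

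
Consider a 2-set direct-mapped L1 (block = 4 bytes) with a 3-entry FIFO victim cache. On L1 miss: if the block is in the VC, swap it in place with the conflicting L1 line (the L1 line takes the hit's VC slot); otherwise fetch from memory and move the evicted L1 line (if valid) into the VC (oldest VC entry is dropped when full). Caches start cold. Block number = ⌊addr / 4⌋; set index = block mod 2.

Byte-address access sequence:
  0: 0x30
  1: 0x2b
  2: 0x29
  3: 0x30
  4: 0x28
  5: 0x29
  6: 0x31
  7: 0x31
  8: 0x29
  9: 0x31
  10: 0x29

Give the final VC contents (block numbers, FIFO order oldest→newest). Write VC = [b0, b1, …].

VC = [12]

#0 0x30→b12/s0 MISS; vc=[]
#1 0x2b→b10/s0 MISS; vc=[12]
#2 0x29→b10/s0 L1-HIT; vc=[12]
#3 0x30→b12/s0 VC-HIT; vc=[10]
#4 0x28→b10/s0 VC-HIT; vc=[12]
#5 0x29→b10/s0 L1-HIT; vc=[12]
#6 0x31→b12/s0 VC-HIT; vc=[10]
#7 0x31→b12/s0 L1-HIT; vc=[10]
#8 0x29→b10/s0 VC-HIT; vc=[12]
#9 0x31→b12/s0 VC-HIT; vc=[10]
#10 0x29→b10/s0 VC-HIT; vc=[12]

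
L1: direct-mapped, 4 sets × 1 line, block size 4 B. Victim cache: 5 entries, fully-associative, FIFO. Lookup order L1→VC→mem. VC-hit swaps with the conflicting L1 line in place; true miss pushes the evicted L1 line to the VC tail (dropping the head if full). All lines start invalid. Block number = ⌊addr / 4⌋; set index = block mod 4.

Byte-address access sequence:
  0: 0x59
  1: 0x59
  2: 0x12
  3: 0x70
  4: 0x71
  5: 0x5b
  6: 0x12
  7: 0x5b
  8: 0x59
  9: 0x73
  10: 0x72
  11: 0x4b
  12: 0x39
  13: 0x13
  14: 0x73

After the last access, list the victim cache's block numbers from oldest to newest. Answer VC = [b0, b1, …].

VC = [4, 22, 18]

#0 0x59→b22/s2 MISS; vc=[]
#1 0x59→b22/s2 L1-HIT; vc=[]
#2 0x12→b4/s0 MISS; vc=[]
#3 0x70→b28/s0 MISS; vc=[4]
#4 0x71→b28/s0 L1-HIT; vc=[4]
#5 0x5b→b22/s2 L1-HIT; vc=[4]
#6 0x12→b4/s0 VC-HIT; vc=[28]
#7 0x5b→b22/s2 L1-HIT; vc=[28]
#8 0x59→b22/s2 L1-HIT; vc=[28]
#9 0x73→b28/s0 VC-HIT; vc=[4]
#10 0x72→b28/s0 L1-HIT; vc=[4]
#11 0x4b→b18/s2 MISS; vc=[4,22]
#12 0x39→b14/s2 MISS; vc=[4,22,18]
#13 0x13→b4/s0 VC-HIT; vc=[28,22,18]
#14 0x73→b28/s0 VC-HIT; vc=[4,22,18]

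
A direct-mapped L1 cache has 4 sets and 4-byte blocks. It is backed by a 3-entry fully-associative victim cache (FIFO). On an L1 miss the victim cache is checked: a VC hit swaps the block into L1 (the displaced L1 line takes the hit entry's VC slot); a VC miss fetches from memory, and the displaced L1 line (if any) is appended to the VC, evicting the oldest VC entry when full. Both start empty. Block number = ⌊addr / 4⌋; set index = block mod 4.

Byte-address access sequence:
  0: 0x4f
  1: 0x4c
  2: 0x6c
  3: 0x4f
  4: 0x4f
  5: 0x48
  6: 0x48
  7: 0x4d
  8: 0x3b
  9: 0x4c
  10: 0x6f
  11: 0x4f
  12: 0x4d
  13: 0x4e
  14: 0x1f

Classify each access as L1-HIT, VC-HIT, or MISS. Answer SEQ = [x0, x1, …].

SEQ = [MISS, L1-HIT, MISS, VC-HIT, L1-HIT, MISS, L1-HIT, L1-HIT, MISS, L1-HIT, VC-HIT, VC-HIT, L1-HIT, L1-HIT, MISS]

  [0] addr=0x4f blk=19 s=3: MISS | VC []
  [1] addr=0x4c blk=19 s=3: L1-HIT | VC []
  [2] addr=0x6c blk=27 s=3: MISS | VC [19]
  [3] addr=0x4f blk=19 s=3: VC-HIT | VC [27]
  [4] addr=0x4f blk=19 s=3: L1-HIT | VC [27]
  [5] addr=0x48 blk=18 s=2: MISS | VC [27]
  [6] addr=0x48 blk=18 s=2: L1-HIT | VC [27]
  [7] addr=0x4d blk=19 s=3: L1-HIT | VC [27]
  [8] addr=0x3b blk=14 s=2: MISS | VC [27, 18]
  [9] addr=0x4c blk=19 s=3: L1-HIT | VC [27, 18]
  [10] addr=0x6f blk=27 s=3: VC-HIT | VC [19, 18]
  [11] addr=0x4f blk=19 s=3: VC-HIT | VC [27, 18]
  [12] addr=0x4d blk=19 s=3: L1-HIT | VC [27, 18]
  [13] addr=0x4e blk=19 s=3: L1-HIT | VC [27, 18]
  [14] addr=0x1f blk=7 s=3: MISS | VC [27, 18, 19]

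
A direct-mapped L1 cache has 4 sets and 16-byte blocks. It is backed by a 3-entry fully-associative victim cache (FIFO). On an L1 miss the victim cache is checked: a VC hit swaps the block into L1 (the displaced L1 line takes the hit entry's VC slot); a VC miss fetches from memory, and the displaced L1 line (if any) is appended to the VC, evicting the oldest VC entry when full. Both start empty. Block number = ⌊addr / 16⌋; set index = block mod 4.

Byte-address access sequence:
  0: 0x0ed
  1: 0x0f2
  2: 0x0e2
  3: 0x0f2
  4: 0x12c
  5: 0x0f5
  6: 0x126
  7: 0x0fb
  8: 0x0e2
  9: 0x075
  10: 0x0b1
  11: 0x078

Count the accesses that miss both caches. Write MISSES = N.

MISSES = 5

  [0] addr=0xed blk=14 s=2: MISS | VC []
  [1] addr=0xf2 blk=15 s=3: MISS | VC []
  [2] addr=0xe2 blk=14 s=2: L1-HIT | VC []
  [3] addr=0xf2 blk=15 s=3: L1-HIT | VC []
  [4] addr=0x12c blk=18 s=2: MISS | VC [14]
  [5] addr=0xf5 blk=15 s=3: L1-HIT | VC [14]
  [6] addr=0x126 blk=18 s=2: L1-HIT | VC [14]
  [7] addr=0xfb blk=15 s=3: L1-HIT | VC [14]
  [8] addr=0xe2 blk=14 s=2: VC-HIT | VC [18]
  [9] addr=0x75 blk=7 s=3: MISS | VC [18, 15]
  [10] addr=0xb1 blk=11 s=3: MISS | VC [18, 15, 7]
  [11] addr=0x78 blk=7 s=3: VC-HIT | VC [18, 15, 11]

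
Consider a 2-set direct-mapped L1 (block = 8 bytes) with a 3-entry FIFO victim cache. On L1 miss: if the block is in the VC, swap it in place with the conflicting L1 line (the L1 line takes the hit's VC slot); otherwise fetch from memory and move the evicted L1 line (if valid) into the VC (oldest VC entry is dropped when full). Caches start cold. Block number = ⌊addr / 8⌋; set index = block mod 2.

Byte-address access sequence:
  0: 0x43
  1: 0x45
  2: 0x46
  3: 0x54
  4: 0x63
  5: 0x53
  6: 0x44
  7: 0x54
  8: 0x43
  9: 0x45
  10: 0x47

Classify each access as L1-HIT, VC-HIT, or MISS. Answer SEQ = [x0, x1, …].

  [0] addr=0x43 blk=8 s=0: MISS | VC []
  [1] addr=0x45 blk=8 s=0: L1-HIT | VC []
  [2] addr=0x46 blk=8 s=0: L1-HIT | VC []
  [3] addr=0x54 blk=10 s=0: MISS | VC [8]
  [4] addr=0x63 blk=12 s=0: MISS | VC [8, 10]
  [5] addr=0x53 blk=10 s=0: VC-HIT | VC [8, 12]
  [6] addr=0x44 blk=8 s=0: VC-HIT | VC [10, 12]
  [7] addr=0x54 blk=10 s=0: VC-HIT | VC [8, 12]
  [8] addr=0x43 blk=8 s=0: VC-HIT | VC [10, 12]
  [9] addr=0x45 blk=8 s=0: L1-HIT | VC [10, 12]
  [10] addr=0x47 blk=8 s=0: L1-HIT | VC [10, 12]

SEQ = [MISS, L1-HIT, L1-HIT, MISS, MISS, VC-HIT, VC-HIT, VC-HIT, VC-HIT, L1-HIT, L1-HIT]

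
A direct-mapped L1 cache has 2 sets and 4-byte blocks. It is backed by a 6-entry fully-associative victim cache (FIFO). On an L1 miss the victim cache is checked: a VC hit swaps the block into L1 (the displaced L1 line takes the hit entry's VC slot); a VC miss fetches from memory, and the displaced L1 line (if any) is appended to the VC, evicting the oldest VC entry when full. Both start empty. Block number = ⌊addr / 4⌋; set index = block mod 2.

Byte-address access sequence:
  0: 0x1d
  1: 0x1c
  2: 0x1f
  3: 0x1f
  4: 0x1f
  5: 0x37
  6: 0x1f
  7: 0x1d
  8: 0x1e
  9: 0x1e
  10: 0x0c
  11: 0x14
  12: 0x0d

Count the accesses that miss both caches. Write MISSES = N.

MISSES = 4

#0 0x1d→b7/s1 MISS; vc=[]
#1 0x1c→b7/s1 L1-HIT; vc=[]
#2 0x1f→b7/s1 L1-HIT; vc=[]
#3 0x1f→b7/s1 L1-HIT; vc=[]
#4 0x1f→b7/s1 L1-HIT; vc=[]
#5 0x37→b13/s1 MISS; vc=[7]
#6 0x1f→b7/s1 VC-HIT; vc=[13]
#7 0x1d→b7/s1 L1-HIT; vc=[13]
#8 0x1e→b7/s1 L1-HIT; vc=[13]
#9 0x1e→b7/s1 L1-HIT; vc=[13]
#10 0xc→b3/s1 MISS; vc=[13,7]
#11 0x14→b5/s1 MISS; vc=[13,7,3]
#12 0xd→b3/s1 VC-HIT; vc=[13,7,5]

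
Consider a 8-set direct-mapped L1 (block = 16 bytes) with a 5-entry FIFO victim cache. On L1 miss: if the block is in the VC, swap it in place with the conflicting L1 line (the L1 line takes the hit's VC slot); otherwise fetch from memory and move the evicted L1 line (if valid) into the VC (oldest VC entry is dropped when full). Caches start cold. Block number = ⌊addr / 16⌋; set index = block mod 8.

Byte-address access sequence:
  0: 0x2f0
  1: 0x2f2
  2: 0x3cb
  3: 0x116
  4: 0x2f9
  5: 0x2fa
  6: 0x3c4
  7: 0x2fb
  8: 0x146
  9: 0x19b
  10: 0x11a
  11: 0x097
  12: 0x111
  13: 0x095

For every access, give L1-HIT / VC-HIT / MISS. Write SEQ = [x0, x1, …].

SEQ = [MISS, L1-HIT, MISS, MISS, L1-HIT, L1-HIT, L1-HIT, L1-HIT, MISS, MISS, VC-HIT, MISS, VC-HIT, VC-HIT]

#0 0x2f0→b47/s7 MISS; vc=[]
#1 0x2f2→b47/s7 L1-HIT; vc=[]
#2 0x3cb→b60/s4 MISS; vc=[]
#3 0x116→b17/s1 MISS; vc=[]
#4 0x2f9→b47/s7 L1-HIT; vc=[]
#5 0x2fa→b47/s7 L1-HIT; vc=[]
#6 0x3c4→b60/s4 L1-HIT; vc=[]
#7 0x2fb→b47/s7 L1-HIT; vc=[]
#8 0x146→b20/s4 MISS; vc=[60]
#9 0x19b→b25/s1 MISS; vc=[60,17]
#10 0x11a→b17/s1 VC-HIT; vc=[60,25]
#11 0x97→b9/s1 MISS; vc=[60,25,17]
#12 0x111→b17/s1 VC-HIT; vc=[60,25,9]
#13 0x95→b9/s1 VC-HIT; vc=[60,25,17]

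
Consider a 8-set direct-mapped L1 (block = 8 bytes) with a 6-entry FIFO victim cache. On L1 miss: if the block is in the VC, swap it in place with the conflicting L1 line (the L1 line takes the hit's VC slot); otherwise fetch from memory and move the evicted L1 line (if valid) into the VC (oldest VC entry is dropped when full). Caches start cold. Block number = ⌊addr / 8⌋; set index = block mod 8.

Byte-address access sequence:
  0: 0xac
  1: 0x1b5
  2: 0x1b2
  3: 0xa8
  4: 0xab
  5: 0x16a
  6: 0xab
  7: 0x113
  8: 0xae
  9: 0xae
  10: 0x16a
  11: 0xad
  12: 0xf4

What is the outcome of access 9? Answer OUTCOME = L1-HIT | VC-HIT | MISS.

0: 0xac (blk 21, set 5) → MISS  vc=[]
1: 0x1b5 (blk 54, set 6) → MISS  vc=[]
2: 0x1b2 (blk 54, set 6) → L1-HIT  vc=[]
3: 0xa8 (blk 21, set 5) → L1-HIT  vc=[]
4: 0xab (blk 21, set 5) → L1-HIT  vc=[]
5: 0x16a (blk 45, set 5) → MISS  vc=[21]
6: 0xab (blk 21, set 5) → VC-HIT  vc=[45]
7: 0x113 (blk 34, set 2) → MISS  vc=[45]
8: 0xae (blk 21, set 5) → L1-HIT  vc=[45]
9: 0xae (blk 21, set 5) → L1-HIT  vc=[45]
10: 0x16a (blk 45, set 5) → VC-HIT  vc=[21]
11: 0xad (blk 21, set 5) → VC-HIT  vc=[45]
12: 0xf4 (blk 30, set 6) → MISS  vc=[45, 54]

OUTCOME = L1-HIT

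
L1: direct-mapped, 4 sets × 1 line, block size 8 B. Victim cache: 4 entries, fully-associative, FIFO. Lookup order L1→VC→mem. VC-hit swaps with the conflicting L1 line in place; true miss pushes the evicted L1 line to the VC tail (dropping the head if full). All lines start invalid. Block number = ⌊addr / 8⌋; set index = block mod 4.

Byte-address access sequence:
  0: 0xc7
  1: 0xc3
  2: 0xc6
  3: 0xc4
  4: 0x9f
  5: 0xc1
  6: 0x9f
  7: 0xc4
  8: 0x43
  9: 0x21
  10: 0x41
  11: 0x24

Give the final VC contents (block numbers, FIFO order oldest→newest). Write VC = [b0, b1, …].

0: 0xc7 (blk 24, set 0) → MISS  vc=[]
1: 0xc3 (blk 24, set 0) → L1-HIT  vc=[]
2: 0xc6 (blk 24, set 0) → L1-HIT  vc=[]
3: 0xc4 (blk 24, set 0) → L1-HIT  vc=[]
4: 0x9f (blk 19, set 3) → MISS  vc=[]
5: 0xc1 (blk 24, set 0) → L1-HIT  vc=[]
6: 0x9f (blk 19, set 3) → L1-HIT  vc=[]
7: 0xc4 (blk 24, set 0) → L1-HIT  vc=[]
8: 0x43 (blk 8, set 0) → MISS  vc=[24]
9: 0x21 (blk 4, set 0) → MISS  vc=[24, 8]
10: 0x41 (blk 8, set 0) → VC-HIT  vc=[24, 4]
11: 0x24 (blk 4, set 0) → VC-HIT  vc=[24, 8]

VC = [24, 8]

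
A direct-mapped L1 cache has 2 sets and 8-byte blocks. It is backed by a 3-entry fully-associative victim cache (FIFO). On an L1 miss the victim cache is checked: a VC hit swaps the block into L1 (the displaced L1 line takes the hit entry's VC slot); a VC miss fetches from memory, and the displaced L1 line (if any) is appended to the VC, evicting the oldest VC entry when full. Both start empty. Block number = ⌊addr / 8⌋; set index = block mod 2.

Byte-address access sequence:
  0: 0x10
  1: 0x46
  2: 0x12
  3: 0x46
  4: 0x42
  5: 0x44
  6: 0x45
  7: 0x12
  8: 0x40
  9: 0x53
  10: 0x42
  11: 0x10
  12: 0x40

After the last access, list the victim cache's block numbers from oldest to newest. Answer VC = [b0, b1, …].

VC = [2, 10]

  [0] addr=0x10 blk=2 s=0: MISS | VC []
  [1] addr=0x46 blk=8 s=0: MISS | VC [2]
  [2] addr=0x12 blk=2 s=0: VC-HIT | VC [8]
  [3] addr=0x46 blk=8 s=0: VC-HIT | VC [2]
  [4] addr=0x42 blk=8 s=0: L1-HIT | VC [2]
  [5] addr=0x44 blk=8 s=0: L1-HIT | VC [2]
  [6] addr=0x45 blk=8 s=0: L1-HIT | VC [2]
  [7] addr=0x12 blk=2 s=0: VC-HIT | VC [8]
  [8] addr=0x40 blk=8 s=0: VC-HIT | VC [2]
  [9] addr=0x53 blk=10 s=0: MISS | VC [2, 8]
  [10] addr=0x42 blk=8 s=0: VC-HIT | VC [2, 10]
  [11] addr=0x10 blk=2 s=0: VC-HIT | VC [8, 10]
  [12] addr=0x40 blk=8 s=0: VC-HIT | VC [2, 10]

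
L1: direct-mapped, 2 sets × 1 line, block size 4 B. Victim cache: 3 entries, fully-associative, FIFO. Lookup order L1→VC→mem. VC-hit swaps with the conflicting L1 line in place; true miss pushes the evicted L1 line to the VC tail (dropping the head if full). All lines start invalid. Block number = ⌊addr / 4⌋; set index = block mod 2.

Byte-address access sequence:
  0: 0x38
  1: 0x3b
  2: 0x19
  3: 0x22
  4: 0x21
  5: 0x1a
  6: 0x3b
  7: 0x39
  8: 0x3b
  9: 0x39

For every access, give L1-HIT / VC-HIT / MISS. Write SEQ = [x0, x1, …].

  [0] addr=0x38 blk=14 s=0: MISS | VC []
  [1] addr=0x3b blk=14 s=0: L1-HIT | VC []
  [2] addr=0x19 blk=6 s=0: MISS | VC [14]
  [3] addr=0x22 blk=8 s=0: MISS | VC [14, 6]
  [4] addr=0x21 blk=8 s=0: L1-HIT | VC [14, 6]
  [5] addr=0x1a blk=6 s=0: VC-HIT | VC [14, 8]
  [6] addr=0x3b blk=14 s=0: VC-HIT | VC [6, 8]
  [7] addr=0x39 blk=14 s=0: L1-HIT | VC [6, 8]
  [8] addr=0x3b blk=14 s=0: L1-HIT | VC [6, 8]
  [9] addr=0x39 blk=14 s=0: L1-HIT | VC [6, 8]

SEQ = [MISS, L1-HIT, MISS, MISS, L1-HIT, VC-HIT, VC-HIT, L1-HIT, L1-HIT, L1-HIT]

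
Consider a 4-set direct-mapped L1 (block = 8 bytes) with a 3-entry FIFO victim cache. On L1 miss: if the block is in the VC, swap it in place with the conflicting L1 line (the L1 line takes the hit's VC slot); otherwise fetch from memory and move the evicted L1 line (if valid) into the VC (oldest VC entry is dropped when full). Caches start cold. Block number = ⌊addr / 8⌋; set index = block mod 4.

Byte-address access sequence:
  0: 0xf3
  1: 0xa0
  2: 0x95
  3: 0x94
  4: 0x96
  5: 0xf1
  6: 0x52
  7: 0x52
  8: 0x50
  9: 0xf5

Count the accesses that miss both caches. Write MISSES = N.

MISSES = 4

0: 0xf3 (blk 30, set 2) → MISS  vc=[]
1: 0xa0 (blk 20, set 0) → MISS  vc=[]
2: 0x95 (blk 18, set 2) → MISS  vc=[30]
3: 0x94 (blk 18, set 2) → L1-HIT  vc=[30]
4: 0x96 (blk 18, set 2) → L1-HIT  vc=[30]
5: 0xf1 (blk 30, set 2) → VC-HIT  vc=[18]
6: 0x52 (blk 10, set 2) → MISS  vc=[18, 30]
7: 0x52 (blk 10, set 2) → L1-HIT  vc=[18, 30]
8: 0x50 (blk 10, set 2) → L1-HIT  vc=[18, 30]
9: 0xf5 (blk 30, set 2) → VC-HIT  vc=[18, 10]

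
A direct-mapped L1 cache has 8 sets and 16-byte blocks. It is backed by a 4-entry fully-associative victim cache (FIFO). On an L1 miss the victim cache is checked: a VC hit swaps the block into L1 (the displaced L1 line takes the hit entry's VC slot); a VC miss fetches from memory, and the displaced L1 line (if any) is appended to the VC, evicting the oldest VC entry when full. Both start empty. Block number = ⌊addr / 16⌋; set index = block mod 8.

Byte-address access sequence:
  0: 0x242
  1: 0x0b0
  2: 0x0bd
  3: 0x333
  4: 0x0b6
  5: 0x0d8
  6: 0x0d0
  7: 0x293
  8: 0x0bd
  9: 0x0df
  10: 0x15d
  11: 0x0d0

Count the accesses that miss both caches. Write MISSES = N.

0: 0x242 (blk 36, set 4) → MISS  vc=[]
1: 0xb0 (blk 11, set 3) → MISS  vc=[]
2: 0xbd (blk 11, set 3) → L1-HIT  vc=[]
3: 0x333 (blk 51, set 3) → MISS  vc=[11]
4: 0xb6 (blk 11, set 3) → VC-HIT  vc=[51]
5: 0xd8 (blk 13, set 5) → MISS  vc=[51]
6: 0xd0 (blk 13, set 5) → L1-HIT  vc=[51]
7: 0x293 (blk 41, set 1) → MISS  vc=[51]
8: 0xbd (blk 11, set 3) → L1-HIT  vc=[51]
9: 0xdf (blk 13, set 5) → L1-HIT  vc=[51]
10: 0x15d (blk 21, set 5) → MISS  vc=[51, 13]
11: 0xd0 (blk 13, set 5) → VC-HIT  vc=[51, 21]

MISSES = 6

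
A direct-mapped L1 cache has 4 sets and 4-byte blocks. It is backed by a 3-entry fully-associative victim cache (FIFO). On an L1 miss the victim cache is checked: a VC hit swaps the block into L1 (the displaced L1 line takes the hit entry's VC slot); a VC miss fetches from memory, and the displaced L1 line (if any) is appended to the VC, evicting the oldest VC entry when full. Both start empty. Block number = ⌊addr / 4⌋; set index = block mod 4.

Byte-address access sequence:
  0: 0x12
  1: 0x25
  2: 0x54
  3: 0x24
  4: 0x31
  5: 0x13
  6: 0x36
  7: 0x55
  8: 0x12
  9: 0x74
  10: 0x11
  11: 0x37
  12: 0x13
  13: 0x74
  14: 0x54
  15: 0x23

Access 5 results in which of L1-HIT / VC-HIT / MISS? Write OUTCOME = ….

OUTCOME = VC-HIT

  [0] addr=0x12 blk=4 s=0: MISS | VC []
  [1] addr=0x25 blk=9 s=1: MISS | VC []
  [2] addr=0x54 blk=21 s=1: MISS | VC [9]
  [3] addr=0x24 blk=9 s=1: VC-HIT | VC [21]
  [4] addr=0x31 blk=12 s=0: MISS | VC [21, 4]
  [5] addr=0x13 blk=4 s=0: VC-HIT | VC [21, 12]
  [6] addr=0x36 blk=13 s=1: MISS | VC [21, 12, 9]
  [7] addr=0x55 blk=21 s=1: VC-HIT | VC [13, 12, 9]
  [8] addr=0x12 blk=4 s=0: L1-HIT | VC [13, 12, 9]
  [9] addr=0x74 blk=29 s=1: MISS | VC [12, 9, 21]
  [10] addr=0x11 blk=4 s=0: L1-HIT | VC [12, 9, 21]
  [11] addr=0x37 blk=13 s=1: MISS | VC [9, 21, 29]
  [12] addr=0x13 blk=4 s=0: L1-HIT | VC [9, 21, 29]
  [13] addr=0x74 blk=29 s=1: VC-HIT | VC [9, 21, 13]
  [14] addr=0x54 blk=21 s=1: VC-HIT | VC [9, 29, 13]
  [15] addr=0x23 blk=8 s=0: MISS | VC [29, 13, 4]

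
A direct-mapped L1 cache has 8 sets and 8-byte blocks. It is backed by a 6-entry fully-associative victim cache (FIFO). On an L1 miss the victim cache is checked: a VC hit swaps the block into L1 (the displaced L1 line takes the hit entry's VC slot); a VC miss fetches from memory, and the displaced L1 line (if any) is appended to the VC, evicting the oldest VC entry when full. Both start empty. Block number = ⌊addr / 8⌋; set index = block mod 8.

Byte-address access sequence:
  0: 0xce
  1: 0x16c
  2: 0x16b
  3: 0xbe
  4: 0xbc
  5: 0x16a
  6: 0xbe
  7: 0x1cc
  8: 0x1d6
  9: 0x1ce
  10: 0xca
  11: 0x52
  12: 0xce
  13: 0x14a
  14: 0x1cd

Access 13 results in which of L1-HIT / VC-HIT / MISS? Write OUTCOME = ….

#0 0xce→b25/s1 MISS; vc=[]
#1 0x16c→b45/s5 MISS; vc=[]
#2 0x16b→b45/s5 L1-HIT; vc=[]
#3 0xbe→b23/s7 MISS; vc=[]
#4 0xbc→b23/s7 L1-HIT; vc=[]
#5 0x16a→b45/s5 L1-HIT; vc=[]
#6 0xbe→b23/s7 L1-HIT; vc=[]
#7 0x1cc→b57/s1 MISS; vc=[25]
#8 0x1d6→b58/s2 MISS; vc=[25]
#9 0x1ce→b57/s1 L1-HIT; vc=[25]
#10 0xca→b25/s1 VC-HIT; vc=[57]
#11 0x52→b10/s2 MISS; vc=[57,58]
#12 0xce→b25/s1 L1-HIT; vc=[57,58]
#13 0x14a→b41/s1 MISS; vc=[57,58,25]
#14 0x1cd→b57/s1 VC-HIT; vc=[41,58,25]

OUTCOME = MISS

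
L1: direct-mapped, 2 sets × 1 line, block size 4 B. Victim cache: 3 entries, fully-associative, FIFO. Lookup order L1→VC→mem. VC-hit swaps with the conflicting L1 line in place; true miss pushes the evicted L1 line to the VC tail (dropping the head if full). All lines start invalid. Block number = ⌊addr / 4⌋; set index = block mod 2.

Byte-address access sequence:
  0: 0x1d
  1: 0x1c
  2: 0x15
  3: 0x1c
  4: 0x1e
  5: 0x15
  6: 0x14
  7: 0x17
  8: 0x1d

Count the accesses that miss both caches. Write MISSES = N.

MISSES = 2

#0 0x1d→b7/s1 MISS; vc=[]
#1 0x1c→b7/s1 L1-HIT; vc=[]
#2 0x15→b5/s1 MISS; vc=[7]
#3 0x1c→b7/s1 VC-HIT; vc=[5]
#4 0x1e→b7/s1 L1-HIT; vc=[5]
#5 0x15→b5/s1 VC-HIT; vc=[7]
#6 0x14→b5/s1 L1-HIT; vc=[7]
#7 0x17→b5/s1 L1-HIT; vc=[7]
#8 0x1d→b7/s1 VC-HIT; vc=[5]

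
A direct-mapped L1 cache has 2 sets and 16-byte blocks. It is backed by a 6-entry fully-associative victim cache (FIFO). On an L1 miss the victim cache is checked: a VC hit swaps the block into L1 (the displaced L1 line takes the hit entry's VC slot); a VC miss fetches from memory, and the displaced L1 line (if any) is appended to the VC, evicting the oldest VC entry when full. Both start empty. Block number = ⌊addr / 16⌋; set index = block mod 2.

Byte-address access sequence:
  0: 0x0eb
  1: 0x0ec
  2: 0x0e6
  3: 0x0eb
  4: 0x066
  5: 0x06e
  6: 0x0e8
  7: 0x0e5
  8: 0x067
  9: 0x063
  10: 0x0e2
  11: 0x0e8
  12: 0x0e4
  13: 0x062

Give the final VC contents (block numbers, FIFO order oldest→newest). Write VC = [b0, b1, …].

0: 0xeb (blk 14, set 0) → MISS  vc=[]
1: 0xec (blk 14, set 0) → L1-HIT  vc=[]
2: 0xe6 (blk 14, set 0) → L1-HIT  vc=[]
3: 0xeb (blk 14, set 0) → L1-HIT  vc=[]
4: 0x66 (blk 6, set 0) → MISS  vc=[14]
5: 0x6e (blk 6, set 0) → L1-HIT  vc=[14]
6: 0xe8 (blk 14, set 0) → VC-HIT  vc=[6]
7: 0xe5 (blk 14, set 0) → L1-HIT  vc=[6]
8: 0x67 (blk 6, set 0) → VC-HIT  vc=[14]
9: 0x63 (blk 6, set 0) → L1-HIT  vc=[14]
10: 0xe2 (blk 14, set 0) → VC-HIT  vc=[6]
11: 0xe8 (blk 14, set 0) → L1-HIT  vc=[6]
12: 0xe4 (blk 14, set 0) → L1-HIT  vc=[6]
13: 0x62 (blk 6, set 0) → VC-HIT  vc=[14]

VC = [14]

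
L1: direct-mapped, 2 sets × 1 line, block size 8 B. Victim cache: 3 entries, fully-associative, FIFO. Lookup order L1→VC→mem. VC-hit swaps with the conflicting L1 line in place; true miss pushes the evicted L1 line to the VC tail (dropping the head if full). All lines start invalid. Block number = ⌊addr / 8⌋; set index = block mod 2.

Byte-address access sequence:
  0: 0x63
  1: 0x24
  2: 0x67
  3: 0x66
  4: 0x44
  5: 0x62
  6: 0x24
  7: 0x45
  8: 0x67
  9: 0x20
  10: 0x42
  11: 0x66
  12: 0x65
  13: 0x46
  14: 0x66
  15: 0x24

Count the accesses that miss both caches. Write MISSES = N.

MISSES = 3

0: 0x63 (blk 12, set 0) → MISS  vc=[]
1: 0x24 (blk 4, set 0) → MISS  vc=[12]
2: 0x67 (blk 12, set 0) → VC-HIT  vc=[4]
3: 0x66 (blk 12, set 0) → L1-HIT  vc=[4]
4: 0x44 (blk 8, set 0) → MISS  vc=[4, 12]
5: 0x62 (blk 12, set 0) → VC-HIT  vc=[4, 8]
6: 0x24 (blk 4, set 0) → VC-HIT  vc=[12, 8]
7: 0x45 (blk 8, set 0) → VC-HIT  vc=[12, 4]
8: 0x67 (blk 12, set 0) → VC-HIT  vc=[8, 4]
9: 0x20 (blk 4, set 0) → VC-HIT  vc=[8, 12]
10: 0x42 (blk 8, set 0) → VC-HIT  vc=[4, 12]
11: 0x66 (blk 12, set 0) → VC-HIT  vc=[4, 8]
12: 0x65 (blk 12, set 0) → L1-HIT  vc=[4, 8]
13: 0x46 (blk 8, set 0) → VC-HIT  vc=[4, 12]
14: 0x66 (blk 12, set 0) → VC-HIT  vc=[4, 8]
15: 0x24 (blk 4, set 0) → VC-HIT  vc=[12, 8]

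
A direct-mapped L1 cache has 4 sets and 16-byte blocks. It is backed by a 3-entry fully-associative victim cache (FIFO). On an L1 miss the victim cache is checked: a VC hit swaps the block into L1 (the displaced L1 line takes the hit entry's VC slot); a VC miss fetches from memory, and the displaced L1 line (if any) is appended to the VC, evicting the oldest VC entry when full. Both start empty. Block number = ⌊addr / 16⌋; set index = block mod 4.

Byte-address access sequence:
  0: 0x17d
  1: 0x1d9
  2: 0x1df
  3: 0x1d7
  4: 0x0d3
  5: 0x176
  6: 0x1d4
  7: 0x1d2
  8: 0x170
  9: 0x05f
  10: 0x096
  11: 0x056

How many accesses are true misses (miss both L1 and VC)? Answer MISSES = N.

  [0] addr=0x17d blk=23 s=3: MISS | VC []
  [1] addr=0x1d9 blk=29 s=1: MISS | VC []
  [2] addr=0x1df blk=29 s=1: L1-HIT | VC []
  [3] addr=0x1d7 blk=29 s=1: L1-HIT | VC []
  [4] addr=0xd3 blk=13 s=1: MISS | VC [29]
  [5] addr=0x176 blk=23 s=3: L1-HIT | VC [29]
  [6] addr=0x1d4 blk=29 s=1: VC-HIT | VC [13]
  [7] addr=0x1d2 blk=29 s=1: L1-HIT | VC [13]
  [8] addr=0x170 blk=23 s=3: L1-HIT | VC [13]
  [9] addr=0x5f blk=5 s=1: MISS | VC [13, 29]
  [10] addr=0x96 blk=9 s=1: MISS | VC [13, 29, 5]
  [11] addr=0x56 blk=5 s=1: VC-HIT | VC [13, 29, 9]

MISSES = 5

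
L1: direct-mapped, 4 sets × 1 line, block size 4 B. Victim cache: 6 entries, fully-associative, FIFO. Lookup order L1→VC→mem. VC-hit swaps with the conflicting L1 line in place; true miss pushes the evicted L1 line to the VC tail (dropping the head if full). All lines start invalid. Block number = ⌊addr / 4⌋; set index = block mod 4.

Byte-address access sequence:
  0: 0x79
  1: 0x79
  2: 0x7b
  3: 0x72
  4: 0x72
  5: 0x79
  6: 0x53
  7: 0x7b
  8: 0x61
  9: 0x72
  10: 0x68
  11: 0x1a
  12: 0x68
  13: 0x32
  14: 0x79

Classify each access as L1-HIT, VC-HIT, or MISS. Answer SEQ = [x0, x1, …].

#0 0x79→b30/s2 MISS; vc=[]
#1 0x79→b30/s2 L1-HIT; vc=[]
#2 0x7b→b30/s2 L1-HIT; vc=[]
#3 0x72→b28/s0 MISS; vc=[]
#4 0x72→b28/s0 L1-HIT; vc=[]
#5 0x79→b30/s2 L1-HIT; vc=[]
#6 0x53→b20/s0 MISS; vc=[28]
#7 0x7b→b30/s2 L1-HIT; vc=[28]
#8 0x61→b24/s0 MISS; vc=[28,20]
#9 0x72→b28/s0 VC-HIT; vc=[24,20]
#10 0x68→b26/s2 MISS; vc=[24,20,30]
#11 0x1a→b6/s2 MISS; vc=[24,20,30,26]
#12 0x68→b26/s2 VC-HIT; vc=[24,20,30,6]
#13 0x32→b12/s0 MISS; vc=[24,20,30,6,28]
#14 0x79→b30/s2 VC-HIT; vc=[24,20,26,6,28]

SEQ = [MISS, L1-HIT, L1-HIT, MISS, L1-HIT, L1-HIT, MISS, L1-HIT, MISS, VC-HIT, MISS, MISS, VC-HIT, MISS, VC-HIT]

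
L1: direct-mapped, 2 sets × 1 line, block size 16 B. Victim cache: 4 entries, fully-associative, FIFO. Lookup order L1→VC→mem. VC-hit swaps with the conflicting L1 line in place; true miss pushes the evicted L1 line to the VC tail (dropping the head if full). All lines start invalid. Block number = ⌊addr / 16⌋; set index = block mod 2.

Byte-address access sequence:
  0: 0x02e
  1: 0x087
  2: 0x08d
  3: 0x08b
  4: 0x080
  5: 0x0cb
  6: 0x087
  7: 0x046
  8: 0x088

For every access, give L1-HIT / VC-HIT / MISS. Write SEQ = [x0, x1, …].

SEQ = [MISS, MISS, L1-HIT, L1-HIT, L1-HIT, MISS, VC-HIT, MISS, VC-HIT]

0: 0x2e (blk 2, set 0) → MISS  vc=[]
1: 0x87 (blk 8, set 0) → MISS  vc=[2]
2: 0x8d (blk 8, set 0) → L1-HIT  vc=[2]
3: 0x8b (blk 8, set 0) → L1-HIT  vc=[2]
4: 0x80 (blk 8, set 0) → L1-HIT  vc=[2]
5: 0xcb (blk 12, set 0) → MISS  vc=[2, 8]
6: 0x87 (blk 8, set 0) → VC-HIT  vc=[2, 12]
7: 0x46 (blk 4, set 0) → MISS  vc=[2, 12, 8]
8: 0x88 (blk 8, set 0) → VC-HIT  vc=[2, 12, 4]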